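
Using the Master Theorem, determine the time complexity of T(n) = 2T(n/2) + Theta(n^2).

Master Theorem for T(n) = 2T(n/2) + O(n^2):

a = 2, b = 2, c = 2
log_b(a) = log_2(2) = 1.0000

Case 3: c = 2 > log_2(2) = 1.0000
T(n) = O(n^2) = O(n^2)

For T(n) = 2T(n/2) + O(n^2): log_2(2) = 1.0000. This is Case 3 of the Master Theorem (c > log_b(a), work dominated by root), giving O(n^2).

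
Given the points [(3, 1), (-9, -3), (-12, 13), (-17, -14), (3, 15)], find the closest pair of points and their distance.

Computing all pairwise distances among 5 points:

d((3, 1), (-9, -3)) = 12.6491 <-- minimum
d((3, 1), (-12, 13)) = 19.2094
d((3, 1), (-17, -14)) = 25.0
d((3, 1), (3, 15)) = 14.0
d((-9, -3), (-12, 13)) = 16.2788
d((-9, -3), (-17, -14)) = 13.6015
d((-9, -3), (3, 15)) = 21.6333
d((-12, 13), (-17, -14)) = 27.4591
d((-12, 13), (3, 15)) = 15.1327
d((-17, -14), (3, 15)) = 35.2278

Closest pair: (3, 1) and (-9, -3) with distance 12.6491

The closest pair is (3, 1) and (-9, -3) with Euclidean distance 12.6491. For 5 points, brute-force pairwise comparison is shown above. For large n, the divide-and-conquer algorithm (sort by x, recurse on halves, check the dividing strip) achieves O(n log n).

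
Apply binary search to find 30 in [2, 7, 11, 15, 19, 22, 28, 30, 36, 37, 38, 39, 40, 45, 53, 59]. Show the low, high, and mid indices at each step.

Binary search for 30 in [2, 7, 11, 15, 19, 22, 28, 30, 36, 37, 38, 39, 40, 45, 53, 59]:

lo=0, hi=15, mid=7, arr[mid]=30 -> Found target at index 7!

Binary search finds 30 at index 7 after 1 comparisons. The search repeatedly halves the search space by comparing with the middle element.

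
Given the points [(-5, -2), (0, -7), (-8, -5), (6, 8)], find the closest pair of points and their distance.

Computing all pairwise distances among 4 points:

d((-5, -2), (0, -7)) = 7.0711
d((-5, -2), (-8, -5)) = 4.2426 <-- minimum
d((-5, -2), (6, 8)) = 14.8661
d((0, -7), (-8, -5)) = 8.2462
d((0, -7), (6, 8)) = 16.1555
d((-8, -5), (6, 8)) = 19.105

Closest pair: (-5, -2) and (-8, -5) with distance 4.2426

The closest pair is (-5, -2) and (-8, -5) with Euclidean distance 4.2426. For 4 points, brute-force pairwise comparison is shown above. For large n, the divide-and-conquer algorithm (sort by x, recurse on halves, check the dividing strip) achieves O(n log n).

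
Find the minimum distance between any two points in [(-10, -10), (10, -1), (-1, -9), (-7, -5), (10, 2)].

Computing all pairwise distances among 5 points:

d((-10, -10), (10, -1)) = 21.9317
d((-10, -10), (-1, -9)) = 9.0554
d((-10, -10), (-7, -5)) = 5.831
d((-10, -10), (10, 2)) = 23.3238
d((10, -1), (-1, -9)) = 13.6015
d((10, -1), (-7, -5)) = 17.4642
d((10, -1), (10, 2)) = 3.0 <-- minimum
d((-1, -9), (-7, -5)) = 7.2111
d((-1, -9), (10, 2)) = 15.5563
d((-7, -5), (10, 2)) = 18.3848

Closest pair: (10, -1) and (10, 2) with distance 3.0

The closest pair is (10, -1) and (10, 2) with Euclidean distance 3.0. For 5 points, brute-force pairwise comparison is shown above. For large n, the divide-and-conquer algorithm (sort by x, recurse on halves, check the dividing strip) achieves O(n log n).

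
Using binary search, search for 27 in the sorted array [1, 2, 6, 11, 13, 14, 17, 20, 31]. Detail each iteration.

Binary search for 27 in [1, 2, 6, 11, 13, 14, 17, 20, 31]:

lo=0, hi=8, mid=4, arr[mid]=13 -> 13 < 27, search right half
lo=5, hi=8, mid=6, arr[mid]=17 -> 17 < 27, search right half
lo=7, hi=8, mid=7, arr[mid]=20 -> 20 < 27, search right half
lo=8, hi=8, mid=8, arr[mid]=31 -> 31 > 27, search left half
lo=8 > hi=7, target 27 not found

Binary search determines that 27 is not in the array after 4 comparisons. The search space was exhausted without finding the target.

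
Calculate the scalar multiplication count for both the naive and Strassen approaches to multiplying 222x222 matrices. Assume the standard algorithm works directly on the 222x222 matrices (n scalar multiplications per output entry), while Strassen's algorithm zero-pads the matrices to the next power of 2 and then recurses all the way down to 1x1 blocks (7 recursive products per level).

Matrix multiplication for 222x222 matrices:

Strassen's algorithm requires power-of-2 dimensions. Pad 222x222 to 256x256 (next power of 2).

Standard algorithm: 222^3 = 10941048 multiplications
Strassen's algorithm: 7^(log2(256)) = 7^8 = 5764801 multiplications
Savings: 10941048 - 5764801 = 5176247 multiplications

Standard: 10941048 multiplications (222^3). Strassen: 5764801 multiplications (7^8, after padding to 256x256). Strassen reduces 8 recursive multiplications to 7 at each level.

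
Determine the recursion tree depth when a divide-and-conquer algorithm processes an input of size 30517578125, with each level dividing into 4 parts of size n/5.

For divide and conquer with division factor 5:

Problem sizes at each level:
Level 0: 30517578125
Level 1: 6103515625
Level 2: 1220703125
Level 3: 244140625
Level 4: 48828125
Level 5: 9765625
Level 6: 1953125
Level 7: 390625
Level 8: 78125
Level 9: 15625
Level 10: 3125
Level 11: 625
Level 12: 125
Level 13: 25
Level 14: 5
Level 15: 1

The root is level 0 and the size-1 base case is level 15 (the tree spans levels 0 through 15, i.e. 16 levels counting the root), so the depth is the number of divisions: log_5(30517578125) = 15

The recursion tree depth is log_5(30517578125) = 15. At each level, the problem size is divided by 5, so it takes 15 divisions to reduce to a base case of size 1. The algorithm makes 4 recursive calls at each level.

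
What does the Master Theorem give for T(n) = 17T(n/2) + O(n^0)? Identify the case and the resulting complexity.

Master Theorem for T(n) = 17T(n/2) + O(n^0):

a = 17, b = 2, c = 0
log_b(a) = log_2(17) = 4.0875

Case 1: c = 0 < log_2(17) = 4.0875
T(n) = O(n^(log_2 17))

For T(n) = 17T(n/2) + O(n^0): log_2(17) = 4.0875. This is Case 1 of the Master Theorem (c < log_b(a), work dominated by leaves), giving O(n^(log_2 17)).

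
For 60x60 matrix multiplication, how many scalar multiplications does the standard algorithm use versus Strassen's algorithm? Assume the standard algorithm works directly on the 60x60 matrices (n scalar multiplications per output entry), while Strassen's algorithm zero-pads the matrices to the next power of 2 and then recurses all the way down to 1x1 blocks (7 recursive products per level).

Matrix multiplication for 60x60 matrices:

Strassen's algorithm requires power-of-2 dimensions. Pad 60x60 to 64x64 (next power of 2).

Standard algorithm: 60^3 = 216000 multiplications
Strassen's algorithm: 7^(log2(64)) = 7^6 = 117649 multiplications
Savings: 216000 - 117649 = 98351 multiplications

Standard: 216000 multiplications (60^3). Strassen: 117649 multiplications (7^6, after padding to 64x64). Strassen reduces 8 recursive multiplications to 7 at each level.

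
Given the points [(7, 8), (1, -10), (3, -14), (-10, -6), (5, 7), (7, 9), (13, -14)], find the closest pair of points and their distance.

Computing all pairwise distances among 7 points:

d((7, 8), (1, -10)) = 18.9737
d((7, 8), (3, -14)) = 22.3607
d((7, 8), (-10, -6)) = 22.0227
d((7, 8), (5, 7)) = 2.2361
d((7, 8), (7, 9)) = 1.0 <-- minimum
d((7, 8), (13, -14)) = 22.8035
d((1, -10), (3, -14)) = 4.4721
d((1, -10), (-10, -6)) = 11.7047
d((1, -10), (5, 7)) = 17.4642
d((1, -10), (7, 9)) = 19.9249
d((1, -10), (13, -14)) = 12.6491
d((3, -14), (-10, -6)) = 15.2643
d((3, -14), (5, 7)) = 21.095
d((3, -14), (7, 9)) = 23.3452
d((3, -14), (13, -14)) = 10.0
d((-10, -6), (5, 7)) = 19.8494
d((-10, -6), (7, 9)) = 22.6716
d((-10, -6), (13, -14)) = 24.3516
d((5, 7), (7, 9)) = 2.8284
d((5, 7), (13, -14)) = 22.4722
d((7, 9), (13, -14)) = 23.7697

Closest pair: (7, 8) and (7, 9) with distance 1.0

The closest pair is (7, 8) and (7, 9) with Euclidean distance 1.0. For 7 points, brute-force pairwise comparison is shown above. For large n, the divide-and-conquer algorithm (sort by x, recurse on halves, check the dividing strip) achieves O(n log n).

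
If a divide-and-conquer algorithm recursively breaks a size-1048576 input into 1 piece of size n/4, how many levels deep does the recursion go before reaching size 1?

For divide and conquer with division factor 4:

Problem sizes at each level:
Level 0: 1048576
Level 1: 262144
Level 2: 65536
Level 3: 16384
Level 4: 4096
Level 5: 1024
Level 6: 256
Level 7: 64
Level 8: 16
Level 9: 4
Level 10: 1

The root is level 0 and the size-1 base case is level 10 (the tree spans levels 0 through 10, i.e. 11 levels counting the root), so the depth is the number of divisions: log_4(1048576) = 10

The recursion tree depth is log_4(1048576) = 10. At each level, the problem size is divided by 4, so it takes 10 divisions to reduce to a base case of size 1. The algorithm makes 1 recursive call at each level.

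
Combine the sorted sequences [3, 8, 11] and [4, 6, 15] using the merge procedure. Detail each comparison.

Merging process:

Compare 3 vs 4: take 3 from left. Merged: [3]
Compare 8 vs 4: take 4 from right. Merged: [3, 4]
Compare 8 vs 6: take 6 from right. Merged: [3, 4, 6]
Compare 8 vs 15: take 8 from left. Merged: [3, 4, 6, 8]
Compare 11 vs 15: take 11 from left. Merged: [3, 4, 6, 8, 11]
Append remaining from right: [15]. Merged: [3, 4, 6, 8, 11, 15]

Final merged array: [3, 4, 6, 8, 11, 15]
Total comparisons: 5

The merged array is [3, 4, 6, 8, 11, 15], requiring 5 comparisons. The merge step runs in O(n) time where n is the total number of elements.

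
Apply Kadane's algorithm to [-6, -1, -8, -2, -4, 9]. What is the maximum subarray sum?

Using Kadane's algorithm on [-6, -1, -8, -2, -4, 9]:

Scanning through the array:
Position 1 (value -1): max_ending_here = -1, max_so_far = -1
Position 2 (value -8): max_ending_here = -8, max_so_far = -1
Position 3 (value -2): max_ending_here = -2, max_so_far = -1
Position 4 (value -4): max_ending_here = -4, max_so_far = -1
Position 5 (value 9): max_ending_here = 9, max_so_far = 9

Maximum subarray: [9]
Maximum sum: 9

The maximum subarray is [9] with sum 9. This subarray runs from index 5 to index 5.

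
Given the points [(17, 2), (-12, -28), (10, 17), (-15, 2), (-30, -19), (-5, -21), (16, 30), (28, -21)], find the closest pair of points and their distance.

Computing all pairwise distances among 8 points:

d((17, 2), (-12, -28)) = 41.7253
d((17, 2), (10, 17)) = 16.5529
d((17, 2), (-15, 2)) = 32.0
d((17, 2), (-30, -19)) = 51.4782
d((17, 2), (-5, -21)) = 31.8277
d((17, 2), (16, 30)) = 28.0179
d((17, 2), (28, -21)) = 25.4951
d((-12, -28), (10, 17)) = 50.0899
d((-12, -28), (-15, 2)) = 30.1496
d((-12, -28), (-30, -19)) = 20.1246
d((-12, -28), (-5, -21)) = 9.8995 <-- minimum
d((-12, -28), (16, 30)) = 64.405
d((-12, -28), (28, -21)) = 40.6079
d((10, 17), (-15, 2)) = 29.1548
d((10, 17), (-30, -19)) = 53.8145
d((10, 17), (-5, -21)) = 40.8534
d((10, 17), (16, 30)) = 14.3178
d((10, 17), (28, -21)) = 42.0476
d((-15, 2), (-30, -19)) = 25.807
d((-15, 2), (-5, -21)) = 25.0799
d((-15, 2), (16, 30)) = 41.7732
d((-15, 2), (28, -21)) = 48.7647
d((-30, -19), (-5, -21)) = 25.0799
d((-30, -19), (16, 30)) = 67.2086
d((-30, -19), (28, -21)) = 58.0345
d((-5, -21), (16, 30)) = 55.1543
d((-5, -21), (28, -21)) = 33.0
d((16, 30), (28, -21)) = 52.3927

Closest pair: (-12, -28) and (-5, -21) with distance 9.8995

The closest pair is (-12, -28) and (-5, -21) with Euclidean distance 9.8995. For 8 points, brute-force pairwise comparison is shown above. For large n, the divide-and-conquer algorithm (sort by x, recurse on halves, check the dividing strip) achieves O(n log n).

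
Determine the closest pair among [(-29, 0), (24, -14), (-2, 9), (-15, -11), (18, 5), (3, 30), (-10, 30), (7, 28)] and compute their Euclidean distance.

Computing all pairwise distances among 8 points:

d((-29, 0), (24, -14)) = 54.8179
d((-29, 0), (-2, 9)) = 28.4605
d((-29, 0), (-15, -11)) = 17.8045
d((-29, 0), (18, 5)) = 47.2652
d((-29, 0), (3, 30)) = 43.8634
d((-29, 0), (-10, 30)) = 35.5106
d((-29, 0), (7, 28)) = 45.607
d((24, -14), (-2, 9)) = 34.7131
d((24, -14), (-15, -11)) = 39.1152
d((24, -14), (18, 5)) = 19.9249
d((24, -14), (3, 30)) = 48.7545
d((24, -14), (-10, 30)) = 55.6058
d((24, -14), (7, 28)) = 45.31
d((-2, 9), (-15, -11)) = 23.8537
d((-2, 9), (18, 5)) = 20.3961
d((-2, 9), (3, 30)) = 21.587
d((-2, 9), (-10, 30)) = 22.4722
d((-2, 9), (7, 28)) = 21.0238
d((-15, -11), (18, 5)) = 36.6742
d((-15, -11), (3, 30)) = 44.7772
d((-15, -11), (-10, 30)) = 41.3038
d((-15, -11), (7, 28)) = 44.7772
d((18, 5), (3, 30)) = 29.1548
d((18, 5), (-10, 30)) = 37.5366
d((18, 5), (7, 28)) = 25.4951
d((3, 30), (-10, 30)) = 13.0
d((3, 30), (7, 28)) = 4.4721 <-- minimum
d((-10, 30), (7, 28)) = 17.1172

Closest pair: (3, 30) and (7, 28) with distance 4.4721

The closest pair is (3, 30) and (7, 28) with Euclidean distance 4.4721. For 8 points, brute-force pairwise comparison is shown above. For large n, the divide-and-conquer algorithm (sort by x, recurse on halves, check the dividing strip) achieves O(n log n).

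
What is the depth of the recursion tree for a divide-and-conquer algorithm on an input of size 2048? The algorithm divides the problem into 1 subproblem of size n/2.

For divide and conquer with division factor 2:

Problem sizes at each level:
Level 0: 2048
Level 1: 1024
Level 2: 512
Level 3: 256
Level 4: 128
Level 5: 64
Level 6: 32
Level 7: 16
Level 8: 8
Level 9: 4
Level 10: 2
Level 11: 1

The root is level 0 and the size-1 base case is level 11 (the tree spans levels 0 through 11, i.e. 12 levels counting the root), so the depth is the number of divisions: log_2(2048) = 11

The recursion tree depth is log_2(2048) = 11. At each level, the problem size is divided by 2, so it takes 11 divisions to reduce to a base case of size 1. The algorithm makes 1 recursive call at each level.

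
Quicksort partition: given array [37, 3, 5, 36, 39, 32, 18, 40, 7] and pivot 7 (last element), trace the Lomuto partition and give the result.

Lomuto partition with pivot = 7:

Initial array: [37, 3, 5, 36, 39, 32, 18, 40, 7]

arr[0]=37 > 7: no swap
arr[1]=3 <= 7: swap with position 0, array becomes [3, 37, 5, 36, 39, 32, 18, 40, 7]
arr[2]=5 <= 7: swap with position 1, array becomes [3, 5, 37, 36, 39, 32, 18, 40, 7]
arr[3]=36 > 7: no swap
arr[4]=39 > 7: no swap
arr[5]=32 > 7: no swap
arr[6]=18 > 7: no swap
arr[7]=40 > 7: no swap

Place pivot at position 2: [3, 5, 7, 36, 39, 32, 18, 40, 37]
Pivot position: 2

After partitioning with pivot 7, the array becomes [3, 5, 7, 36, 39, 32, 18, 40, 37]. The pivot is placed at index 2. All elements to the left of the pivot are <= 7, and all elements to the right are > 7.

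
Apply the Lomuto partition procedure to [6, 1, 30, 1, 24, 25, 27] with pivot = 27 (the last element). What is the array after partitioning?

Lomuto partition with pivot = 27:

Initial array: [6, 1, 30, 1, 24, 25, 27]

arr[0]=6 <= 27: swap with position 0, array becomes [6, 1, 30, 1, 24, 25, 27]
arr[1]=1 <= 27: swap with position 1, array becomes [6, 1, 30, 1, 24, 25, 27]
arr[2]=30 > 27: no swap
arr[3]=1 <= 27: swap with position 2, array becomes [6, 1, 1, 30, 24, 25, 27]
arr[4]=24 <= 27: swap with position 3, array becomes [6, 1, 1, 24, 30, 25, 27]
arr[5]=25 <= 27: swap with position 4, array becomes [6, 1, 1, 24, 25, 30, 27]

Place pivot at position 5: [6, 1, 1, 24, 25, 27, 30]
Pivot position: 5

After partitioning with pivot 27, the array becomes [6, 1, 1, 24, 25, 27, 30]. The pivot is placed at index 5. All elements to the left of the pivot are <= 27, and all elements to the right are > 27.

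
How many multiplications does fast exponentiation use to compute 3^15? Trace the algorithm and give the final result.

Computing 3^15 by squaring (build up from 3^1; each line after the first costs one multiplication):

3^1 = 3
3^2 = (3^1)^2 = 3^2 = 9
3^3 = 3 * 3^2 = 3 * 9 = 27
3^6 = (3^3)^2 = 27^2 = 729
3^7 = 3 * 3^6 = 3 * 729 = 2187
3^14 = (3^7)^2 = 2187^2 = 4782969
3^15 = 3 * 3^14 = 3 * 4782969 = 14348907

Result: 14348907
Multiplications needed: 6 (6 lines after 3^1)

3^15 = 14348907. Using exponentiation by squaring, this requires 6 multiplications. The key idea: if the exponent is even, square the half-power; if odd, multiply by the base once.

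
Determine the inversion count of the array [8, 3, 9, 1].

Finding inversions in [8, 3, 9, 1]:

(0, 1): arr[0]=8 > arr[1]=3
(0, 3): arr[0]=8 > arr[3]=1
(1, 3): arr[1]=3 > arr[3]=1
(2, 3): arr[2]=9 > arr[3]=1

Total inversions: 4

The array has 4 inversion(s): (0,1), (0,3), (1,3), (2,3). Each pair (i,j) satisfies i < j and arr[i] > arr[j].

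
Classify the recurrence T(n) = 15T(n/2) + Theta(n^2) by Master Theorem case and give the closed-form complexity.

Master Theorem for T(n) = 15T(n/2) + O(n^2):

a = 15, b = 2, c = 2
log_b(a) = log_2(15) = 3.9069

Case 1: c = 2 < log_2(15) = 3.9069
T(n) = O(n^(log_2 15))

For T(n) = 15T(n/2) + O(n^2): log_2(15) = 3.9069. This is Case 1 of the Master Theorem (c < log_b(a), work dominated by leaves), giving O(n^(log_2 15)).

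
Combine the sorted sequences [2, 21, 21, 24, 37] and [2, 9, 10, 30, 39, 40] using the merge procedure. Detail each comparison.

Merging process:

Compare 2 vs 2: take 2 from left. Merged: [2]
Compare 21 vs 2: take 2 from right. Merged: [2, 2]
Compare 21 vs 9: take 9 from right. Merged: [2, 2, 9]
Compare 21 vs 10: take 10 from right. Merged: [2, 2, 9, 10]
Compare 21 vs 30: take 21 from left. Merged: [2, 2, 9, 10, 21]
Compare 21 vs 30: take 21 from left. Merged: [2, 2, 9, 10, 21, 21]
Compare 24 vs 30: take 24 from left. Merged: [2, 2, 9, 10, 21, 21, 24]
Compare 37 vs 30: take 30 from right. Merged: [2, 2, 9, 10, 21, 21, 24, 30]
Compare 37 vs 39: take 37 from left. Merged: [2, 2, 9, 10, 21, 21, 24, 30, 37]
Append remaining from right: [39, 40]. Merged: [2, 2, 9, 10, 21, 21, 24, 30, 37, 39, 40]

Final merged array: [2, 2, 9, 10, 21, 21, 24, 30, 37, 39, 40]
Total comparisons: 9

The merged array is [2, 2, 9, 10, 21, 21, 24, 30, 37, 39, 40], requiring 9 comparisons. The merge step runs in O(n) time where n is the total number of elements.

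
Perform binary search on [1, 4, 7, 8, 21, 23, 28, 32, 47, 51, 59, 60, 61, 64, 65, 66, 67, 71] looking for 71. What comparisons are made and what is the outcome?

Binary search for 71 in [1, 4, 7, 8, 21, 23, 28, 32, 47, 51, 59, 60, 61, 64, 65, 66, 67, 71]:

lo=0, hi=17, mid=8, arr[mid]=47 -> 47 < 71, search right half
lo=9, hi=17, mid=13, arr[mid]=64 -> 64 < 71, search right half
lo=14, hi=17, mid=15, arr[mid]=66 -> 66 < 71, search right half
lo=16, hi=17, mid=16, arr[mid]=67 -> 67 < 71, search right half
lo=17, hi=17, mid=17, arr[mid]=71 -> Found target at index 17!

Binary search finds 71 at index 17 after 5 comparisons. The search repeatedly halves the search space by comparing with the middle element.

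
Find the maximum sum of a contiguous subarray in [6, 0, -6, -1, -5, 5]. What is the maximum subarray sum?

Using Kadane's algorithm on [6, 0, -6, -1, -5, 5]:

Scanning through the array:
Position 1 (value 0): max_ending_here = 6, max_so_far = 6
Position 2 (value -6): max_ending_here = 0, max_so_far = 6
Position 3 (value -1): max_ending_here = -1, max_so_far = 6
Position 4 (value -5): max_ending_here = -5, max_so_far = 6
Position 5 (value 5): max_ending_here = 5, max_so_far = 6

Maximum subarray: [6]
Maximum sum: 6

The maximum subarray is [6] with sum 6. This subarray runs from index 0 to index 0.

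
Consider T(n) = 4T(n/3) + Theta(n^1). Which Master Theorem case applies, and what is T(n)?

Master Theorem for T(n) = 4T(n/3) + O(n^1):

a = 4, b = 3, c = 1
log_b(a) = log_3(4) = 1.2619

Case 1: c = 1 < log_3(4) = 1.2619
T(n) = O(n^(log_3 4))

For T(n) = 4T(n/3) + O(n^1): log_3(4) = 1.2619. This is Case 1 of the Master Theorem (c < log_b(a), work dominated by leaves), giving O(n^(log_3 4)).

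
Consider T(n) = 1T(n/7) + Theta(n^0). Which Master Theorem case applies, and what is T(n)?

Master Theorem for T(n) = 1T(n/7) + O(n^0):

a = 1, b = 7, c = 0
log_b(a) = log_7(1) = 0.0000

Case 2: c = 0 = log_7(1) = 0.0000
T(n) = O(n^0 log n) = O(log n)

For T(n) = 1T(n/7) + O(n^0): log_7(1) = 0.0000. This is Case 2 of the Master Theorem (c = log_b(a), equal work at all levels), giving O(log n).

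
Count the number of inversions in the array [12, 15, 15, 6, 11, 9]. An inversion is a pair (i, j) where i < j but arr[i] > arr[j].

Finding inversions in [12, 15, 15, 6, 11, 9]:

(0, 3): arr[0]=12 > arr[3]=6
(0, 4): arr[0]=12 > arr[4]=11
(0, 5): arr[0]=12 > arr[5]=9
(1, 3): arr[1]=15 > arr[3]=6
(1, 4): arr[1]=15 > arr[4]=11
(1, 5): arr[1]=15 > arr[5]=9
(2, 3): arr[2]=15 > arr[3]=6
(2, 4): arr[2]=15 > arr[4]=11
(2, 5): arr[2]=15 > arr[5]=9
(4, 5): arr[4]=11 > arr[5]=9

Total inversions: 10

The array has 10 inversion(s): (0,3), (0,4), (0,5), (1,3), (1,4), (1,5), (2,3), (2,4), (2,5), (4,5). Each pair (i,j) satisfies i < j and arr[i] > arr[j].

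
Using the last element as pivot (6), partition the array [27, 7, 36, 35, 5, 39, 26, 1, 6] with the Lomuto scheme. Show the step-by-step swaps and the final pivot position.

Lomuto partition with pivot = 6:

Initial array: [27, 7, 36, 35, 5, 39, 26, 1, 6]

arr[0]=27 > 6: no swap
arr[1]=7 > 6: no swap
arr[2]=36 > 6: no swap
arr[3]=35 > 6: no swap
arr[4]=5 <= 6: swap with position 0, array becomes [5, 7, 36, 35, 27, 39, 26, 1, 6]
arr[5]=39 > 6: no swap
arr[6]=26 > 6: no swap
arr[7]=1 <= 6: swap with position 1, array becomes [5, 1, 36, 35, 27, 39, 26, 7, 6]

Place pivot at position 2: [5, 1, 6, 35, 27, 39, 26, 7, 36]
Pivot position: 2

After partitioning with pivot 6, the array becomes [5, 1, 6, 35, 27, 39, 26, 7, 36]. The pivot is placed at index 2. All elements to the left of the pivot are <= 6, and all elements to the right are > 6.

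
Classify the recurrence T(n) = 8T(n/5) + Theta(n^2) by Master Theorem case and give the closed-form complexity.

Master Theorem for T(n) = 8T(n/5) + O(n^2):

a = 8, b = 5, c = 2
log_b(a) = log_5(8) = 1.2920

Case 3: c = 2 > log_5(8) = 1.2920
T(n) = O(n^2) = O(n^2)

For T(n) = 8T(n/5) + O(n^2): log_5(8) = 1.2920. This is Case 3 of the Master Theorem (c > log_b(a), work dominated by root), giving O(n^2).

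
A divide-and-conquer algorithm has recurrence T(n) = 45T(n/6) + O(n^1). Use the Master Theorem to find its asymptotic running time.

Master Theorem for T(n) = 45T(n/6) + O(n^1):

a = 45, b = 6, c = 1
log_b(a) = log_6(45) = 2.1245

Case 1: c = 1 < log_6(45) = 2.1245
T(n) = O(n^(log_6 45))

For T(n) = 45T(n/6) + O(n^1): log_6(45) = 2.1245. This is Case 1 of the Master Theorem (c < log_b(a), work dominated by leaves), giving O(n^(log_6 45)).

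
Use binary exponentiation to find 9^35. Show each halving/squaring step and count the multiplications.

Computing 9^35 by squaring (build up from 9^1; each line after the first costs one multiplication):

9^1 = 9
9^2 = (9^1)^2 = 9^2 = 81
9^4 = (9^2)^2 = 81^2 = 6561
9^8 = (9^4)^2 = 6561^2 = 43046721
9^16 = (9^8)^2 = 43046721^2 = 1853020188851841
9^17 = 9 * 9^16 = 9 * 1853020188851841 = 16677181699666569
9^34 = (9^17)^2 = 16677181699666569^2 = 278128389443693511257285776231761
9^35 = 9 * 9^34 = 9 * 278128389443693511257285776231761 = 2503155504993241601315571986085849

Result: 2503155504993241601315571986085849
Multiplications needed: 7 (7 lines after 9^1)

9^35 = 2503155504993241601315571986085849. Using exponentiation by squaring, this requires 7 multiplications. The key idea: if the exponent is even, square the half-power; if odd, multiply by the base once.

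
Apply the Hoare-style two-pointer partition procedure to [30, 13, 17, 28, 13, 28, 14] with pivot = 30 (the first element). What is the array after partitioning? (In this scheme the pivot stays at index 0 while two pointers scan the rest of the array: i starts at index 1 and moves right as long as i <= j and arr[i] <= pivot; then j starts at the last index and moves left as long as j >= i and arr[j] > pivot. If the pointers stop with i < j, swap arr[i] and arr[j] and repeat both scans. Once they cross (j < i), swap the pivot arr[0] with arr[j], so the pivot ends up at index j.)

Hoare-style two-pointer partition with pivot = 30:

Initial array: [30, 13, 17, 28, 13, 28, 14]

Pointers start at i = 1, j = 6.
i ends at 7, j ends at 6: the pointers have crossed (j < i), so scanning stops.

Swap pivot arr[0] with arr[6] to place pivot at position 6: [14, 13, 17, 28, 13, 28, 30]
Pivot position: 6

After partitioning with pivot 30, the array becomes [14, 13, 17, 28, 13, 28, 30]. The pivot is placed at index 6. All elements to the left of the pivot are <= 30, and all elements to the right are > 30.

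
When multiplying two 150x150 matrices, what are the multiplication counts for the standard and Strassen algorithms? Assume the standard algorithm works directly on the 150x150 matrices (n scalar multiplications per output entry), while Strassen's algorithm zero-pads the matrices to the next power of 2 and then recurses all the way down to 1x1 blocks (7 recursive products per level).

Matrix multiplication for 150x150 matrices:

Strassen's algorithm requires power-of-2 dimensions. Pad 150x150 to 256x256 (next power of 2).

Standard algorithm: 150^3 = 3375000 multiplications
Strassen's algorithm: 7^(log2(256)) = 7^8 = 5764801 multiplications
Difference: 3375000 - 5764801 = -2389801 (Strassen uses MORE here due to padding overhead — for small or just-over-power-of-2 n, padding can outweigh the per-level savings)

Standard: 3375000 multiplications (150^3). Strassen: 5764801 multiplications (7^8, after padding to 256x256). Strassen reduces 8 recursive multiplications to 7 at each level.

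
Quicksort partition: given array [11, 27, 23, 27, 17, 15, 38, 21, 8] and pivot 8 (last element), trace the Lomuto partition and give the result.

Lomuto partition with pivot = 8:

Initial array: [11, 27, 23, 27, 17, 15, 38, 21, 8]

arr[0]=11 > 8: no swap
arr[1]=27 > 8: no swap
arr[2]=23 > 8: no swap
arr[3]=27 > 8: no swap
arr[4]=17 > 8: no swap
arr[5]=15 > 8: no swap
arr[6]=38 > 8: no swap
arr[7]=21 > 8: no swap

Place pivot at position 0: [8, 27, 23, 27, 17, 15, 38, 21, 11]
Pivot position: 0

After partitioning with pivot 8, the array becomes [8, 27, 23, 27, 17, 15, 38, 21, 11]. The pivot is placed at index 0. All elements to the left of the pivot are <= 8, and all elements to the right are > 8.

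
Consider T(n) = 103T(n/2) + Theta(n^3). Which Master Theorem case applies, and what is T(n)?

Master Theorem for T(n) = 103T(n/2) + O(n^3):

a = 103, b = 2, c = 3
log_b(a) = log_2(103) = 6.6865

Case 1: c = 3 < log_2(103) = 6.6865
T(n) = O(n^(log_2 103))

For T(n) = 103T(n/2) + O(n^3): log_2(103) = 6.6865. This is Case 1 of the Master Theorem (c < log_b(a), work dominated by leaves), giving O(n^(log_2 103)).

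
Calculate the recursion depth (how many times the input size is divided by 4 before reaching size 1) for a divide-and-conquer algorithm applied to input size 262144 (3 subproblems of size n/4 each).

For divide and conquer with division factor 4:

Problem sizes at each level:
Level 0: 262144
Level 1: 65536
Level 2: 16384
Level 3: 4096
Level 4: 1024
Level 5: 256
Level 6: 64
Level 7: 16
Level 8: 4
Level 9: 1

The root is level 0 and the size-1 base case is level 9 (the tree spans levels 0 through 9, i.e. 10 levels counting the root), so the depth is the number of divisions: log_4(262144) = 9

The recursion tree depth is log_4(262144) = 9. At each level, the problem size is divided by 4, so it takes 9 divisions to reduce to a base case of size 1. The algorithm makes 3 recursive calls at each level.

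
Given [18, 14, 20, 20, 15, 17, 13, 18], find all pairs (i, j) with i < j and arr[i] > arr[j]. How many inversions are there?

Finding inversions in [18, 14, 20, 20, 15, 17, 13, 18]:

(0, 1): arr[0]=18 > arr[1]=14
(0, 4): arr[0]=18 > arr[4]=15
(0, 5): arr[0]=18 > arr[5]=17
(0, 6): arr[0]=18 > arr[6]=13
(1, 6): arr[1]=14 > arr[6]=13
(2, 4): arr[2]=20 > arr[4]=15
(2, 5): arr[2]=20 > arr[5]=17
(2, 6): arr[2]=20 > arr[6]=13
(2, 7): arr[2]=20 > arr[7]=18
(3, 4): arr[3]=20 > arr[4]=15
(3, 5): arr[3]=20 > arr[5]=17
(3, 6): arr[3]=20 > arr[6]=13
(3, 7): arr[3]=20 > arr[7]=18
(4, 6): arr[4]=15 > arr[6]=13
(5, 6): arr[5]=17 > arr[6]=13

Total inversions: 15

The array has 15 inversion(s): (0,1), (0,4), (0,5), (0,6), (1,6), (2,4), (2,5), (2,6), (2,7), (3,4), (3,5), (3,6), (3,7), (4,6), (5,6). Each pair (i,j) satisfies i < j and arr[i] > arr[j].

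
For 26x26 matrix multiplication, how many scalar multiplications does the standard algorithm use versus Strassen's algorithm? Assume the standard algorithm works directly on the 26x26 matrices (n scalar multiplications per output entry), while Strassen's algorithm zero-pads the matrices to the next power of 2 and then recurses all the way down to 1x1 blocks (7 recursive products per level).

Matrix multiplication for 26x26 matrices:

Strassen's algorithm requires power-of-2 dimensions. Pad 26x26 to 32x32 (next power of 2).

Standard algorithm: 26^3 = 17576 multiplications
Strassen's algorithm: 7^(log2(32)) = 7^5 = 16807 multiplications
Savings: 17576 - 16807 = 769 multiplications

Standard: 17576 multiplications (26^3). Strassen: 16807 multiplications (7^5, after padding to 32x32). Strassen reduces 8 recursive multiplications to 7 at each level.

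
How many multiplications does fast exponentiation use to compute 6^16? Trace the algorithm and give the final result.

Computing 6^16 by squaring (build up from 6^1; each line after the first costs one multiplication):

6^1 = 6
6^2 = (6^1)^2 = 6^2 = 36
6^4 = (6^2)^2 = 36^2 = 1296
6^8 = (6^4)^2 = 1296^2 = 1679616
6^16 = (6^8)^2 = 1679616^2 = 2821109907456

Result: 2821109907456
Multiplications needed: 4 (4 lines after 6^1)

6^16 = 2821109907456. Using exponentiation by squaring, this requires 4 multiplications. The key idea: if the exponent is even, square the half-power; if odd, multiply by the base once.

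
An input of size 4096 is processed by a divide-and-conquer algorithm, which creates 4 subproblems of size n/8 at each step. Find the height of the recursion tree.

For divide and conquer with division factor 8:

Problem sizes at each level:
Level 0: 4096
Level 1: 512
Level 2: 64
Level 3: 8
Level 4: 1

The root is level 0 and the size-1 base case is level 4 (the tree spans levels 0 through 4, i.e. 5 levels counting the root), so the depth is the number of divisions: log_8(4096) = 4

The recursion tree depth is log_8(4096) = 4. At each level, the problem size is divided by 8, so it takes 4 divisions to reduce to a base case of size 1. The algorithm makes 4 recursive calls at each level.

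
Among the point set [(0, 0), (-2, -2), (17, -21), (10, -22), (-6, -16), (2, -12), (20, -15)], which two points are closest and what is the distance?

Computing all pairwise distances among 7 points:

d((0, 0), (-2, -2)) = 2.8284 <-- minimum
d((0, 0), (17, -21)) = 27.0185
d((0, 0), (10, -22)) = 24.1661
d((0, 0), (-6, -16)) = 17.088
d((0, 0), (2, -12)) = 12.1655
d((0, 0), (20, -15)) = 25.0
d((-2, -2), (17, -21)) = 26.8701
d((-2, -2), (10, -22)) = 23.3238
d((-2, -2), (-6, -16)) = 14.5602
d((-2, -2), (2, -12)) = 10.7703
d((-2, -2), (20, -15)) = 25.5539
d((17, -21), (10, -22)) = 7.0711
d((17, -21), (-6, -16)) = 23.5372
d((17, -21), (2, -12)) = 17.4929
d((17, -21), (20, -15)) = 6.7082
d((10, -22), (-6, -16)) = 17.088
d((10, -22), (2, -12)) = 12.8062
d((10, -22), (20, -15)) = 12.2066
d((-6, -16), (2, -12)) = 8.9443
d((-6, -16), (20, -15)) = 26.0192
d((2, -12), (20, -15)) = 18.2483

Closest pair: (0, 0) and (-2, -2) with distance 2.8284

The closest pair is (0, 0) and (-2, -2) with Euclidean distance 2.8284. For 7 points, brute-force pairwise comparison is shown above. For large n, the divide-and-conquer algorithm (sort by x, recurse on halves, check the dividing strip) achieves O(n log n).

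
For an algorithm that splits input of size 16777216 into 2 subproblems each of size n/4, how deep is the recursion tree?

For divide and conquer with division factor 4:

Problem sizes at each level:
Level 0: 16777216
Level 1: 4194304
Level 2: 1048576
Level 3: 262144
Level 4: 65536
Level 5: 16384
Level 6: 4096
Level 7: 1024
Level 8: 256
Level 9: 64
Level 10: 16
Level 11: 4
Level 12: 1

The root is level 0 and the size-1 base case is level 12 (the tree spans levels 0 through 12, i.e. 13 levels counting the root), so the depth is the number of divisions: log_4(16777216) = 12

The recursion tree depth is log_4(16777216) = 12. At each level, the problem size is divided by 4, so it takes 12 divisions to reduce to a base case of size 1. The algorithm makes 2 recursive calls at each level.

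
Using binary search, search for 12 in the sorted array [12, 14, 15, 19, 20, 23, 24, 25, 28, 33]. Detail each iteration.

Binary search for 12 in [12, 14, 15, 19, 20, 23, 24, 25, 28, 33]:

lo=0, hi=9, mid=4, arr[mid]=20 -> 20 > 12, search left half
lo=0, hi=3, mid=1, arr[mid]=14 -> 14 > 12, search left half
lo=0, hi=0, mid=0, arr[mid]=12 -> Found target at index 0!

Binary search finds 12 at index 0 after 3 comparisons. The search repeatedly halves the search space by comparing with the middle element.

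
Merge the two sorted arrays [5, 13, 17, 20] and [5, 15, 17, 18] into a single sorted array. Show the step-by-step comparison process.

Merging process:

Compare 5 vs 5: take 5 from left. Merged: [5]
Compare 13 vs 5: take 5 from right. Merged: [5, 5]
Compare 13 vs 15: take 13 from left. Merged: [5, 5, 13]
Compare 17 vs 15: take 15 from right. Merged: [5, 5, 13, 15]
Compare 17 vs 17: take 17 from left. Merged: [5, 5, 13, 15, 17]
Compare 20 vs 17: take 17 from right. Merged: [5, 5, 13, 15, 17, 17]
Compare 20 vs 18: take 18 from right. Merged: [5, 5, 13, 15, 17, 17, 18]
Append remaining from left: [20]. Merged: [5, 5, 13, 15, 17, 17, 18, 20]

Final merged array: [5, 5, 13, 15, 17, 17, 18, 20]
Total comparisons: 7

The merged array is [5, 5, 13, 15, 17, 17, 18, 20], requiring 7 comparisons. The merge step runs in O(n) time where n is the total number of elements.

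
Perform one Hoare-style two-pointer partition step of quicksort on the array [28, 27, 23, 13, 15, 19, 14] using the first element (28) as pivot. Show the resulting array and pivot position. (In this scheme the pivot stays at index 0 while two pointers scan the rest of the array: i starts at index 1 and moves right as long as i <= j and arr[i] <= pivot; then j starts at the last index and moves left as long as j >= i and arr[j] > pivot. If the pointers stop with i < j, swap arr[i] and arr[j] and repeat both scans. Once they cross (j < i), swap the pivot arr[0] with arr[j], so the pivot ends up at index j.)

Hoare-style two-pointer partition with pivot = 28:

Initial array: [28, 27, 23, 13, 15, 19, 14]

Pointers start at i = 1, j = 6.
i ends at 7, j ends at 6: the pointers have crossed (j < i), so scanning stops.

Swap pivot arr[0] with arr[6] to place pivot at position 6: [14, 27, 23, 13, 15, 19, 28]
Pivot position: 6

After partitioning with pivot 28, the array becomes [14, 27, 23, 13, 15, 19, 28]. The pivot is placed at index 6. All elements to the left of the pivot are <= 28, and all elements to the right are > 28.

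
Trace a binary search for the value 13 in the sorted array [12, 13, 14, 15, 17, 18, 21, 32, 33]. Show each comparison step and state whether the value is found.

Binary search for 13 in [12, 13, 14, 15, 17, 18, 21, 32, 33]:

lo=0, hi=8, mid=4, arr[mid]=17 -> 17 > 13, search left half
lo=0, hi=3, mid=1, arr[mid]=13 -> Found target at index 1!

Binary search finds 13 at index 1 after 2 comparisons. The search repeatedly halves the search space by comparing with the middle element.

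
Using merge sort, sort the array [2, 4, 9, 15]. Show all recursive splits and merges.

Merge sort trace:

Split: [2, 4, 9, 15] -> [2, 4] and [9, 15]
  Split: [2, 4] -> [2] and [4]
  Merge: [2] + [4] -> [2, 4]
  Split: [9, 15] -> [9] and [15]
  Merge: [9] + [15] -> [9, 15]
Merge: [2, 4] + [9, 15] -> [2, 4, 9, 15]

Final sorted array: [2, 4, 9, 15]

The merge sort proceeds by recursively splitting the array and merging sorted halves.
After all merges, the sorted array is [2, 4, 9, 15].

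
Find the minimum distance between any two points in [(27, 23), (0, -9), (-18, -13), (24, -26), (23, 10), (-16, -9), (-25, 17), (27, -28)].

Computing all pairwise distances among 8 points:

d((27, 23), (0, -9)) = 41.8688
d((27, 23), (-18, -13)) = 57.6281
d((27, 23), (24, -26)) = 49.0918
d((27, 23), (23, 10)) = 13.6015
d((27, 23), (-16, -9)) = 53.6004
d((27, 23), (-25, 17)) = 52.345
d((27, 23), (27, -28)) = 51.0
d((0, -9), (-18, -13)) = 18.4391
d((0, -9), (24, -26)) = 29.4109
d((0, -9), (23, 10)) = 29.8329
d((0, -9), (-16, -9)) = 16.0
d((0, -9), (-25, 17)) = 36.0694
d((0, -9), (27, -28)) = 33.0151
d((-18, -13), (24, -26)) = 43.9659
d((-18, -13), (23, 10)) = 47.0106
d((-18, -13), (-16, -9)) = 4.4721
d((-18, -13), (-25, 17)) = 30.8058
d((-18, -13), (27, -28)) = 47.4342
d((24, -26), (23, 10)) = 36.0139
d((24, -26), (-16, -9)) = 43.4626
d((24, -26), (-25, 17)) = 65.192
d((24, -26), (27, -28)) = 3.6056 <-- minimum
d((23, 10), (-16, -9)) = 43.382
d((23, 10), (-25, 17)) = 48.5077
d((23, 10), (27, -28)) = 38.2099
d((-16, -9), (-25, 17)) = 27.5136
d((-16, -9), (27, -28)) = 47.0106
d((-25, 17), (27, -28)) = 68.7677

Closest pair: (24, -26) and (27, -28) with distance 3.6056

The closest pair is (24, -26) and (27, -28) with Euclidean distance 3.6056. For 8 points, brute-force pairwise comparison is shown above. For large n, the divide-and-conquer algorithm (sort by x, recurse on halves, check the dividing strip) achieves O(n log n).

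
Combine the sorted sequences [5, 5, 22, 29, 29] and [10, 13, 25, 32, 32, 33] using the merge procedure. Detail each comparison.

Merging process:

Compare 5 vs 10: take 5 from left. Merged: [5]
Compare 5 vs 10: take 5 from left. Merged: [5, 5]
Compare 22 vs 10: take 10 from right. Merged: [5, 5, 10]
Compare 22 vs 13: take 13 from right. Merged: [5, 5, 10, 13]
Compare 22 vs 25: take 22 from left. Merged: [5, 5, 10, 13, 22]
Compare 29 vs 25: take 25 from right. Merged: [5, 5, 10, 13, 22, 25]
Compare 29 vs 32: take 29 from left. Merged: [5, 5, 10, 13, 22, 25, 29]
Compare 29 vs 32: take 29 from left. Merged: [5, 5, 10, 13, 22, 25, 29, 29]
Append remaining from right: [32, 32, 33]. Merged: [5, 5, 10, 13, 22, 25, 29, 29, 32, 32, 33]

Final merged array: [5, 5, 10, 13, 22, 25, 29, 29, 32, 32, 33]
Total comparisons: 8

The merged array is [5, 5, 10, 13, 22, 25, 29, 29, 32, 32, 33], requiring 8 comparisons. The merge step runs in O(n) time where n is the total number of elements.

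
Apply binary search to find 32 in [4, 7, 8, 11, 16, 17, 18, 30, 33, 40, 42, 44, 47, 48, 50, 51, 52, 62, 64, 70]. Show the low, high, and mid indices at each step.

Binary search for 32 in [4, 7, 8, 11, 16, 17, 18, 30, 33, 40, 42, 44, 47, 48, 50, 51, 52, 62, 64, 70]:

lo=0, hi=19, mid=9, arr[mid]=40 -> 40 > 32, search left half
lo=0, hi=8, mid=4, arr[mid]=16 -> 16 < 32, search right half
lo=5, hi=8, mid=6, arr[mid]=18 -> 18 < 32, search right half
lo=7, hi=8, mid=7, arr[mid]=30 -> 30 < 32, search right half
lo=8, hi=8, mid=8, arr[mid]=33 -> 33 > 32, search left half
lo=8 > hi=7, target 32 not found

Binary search determines that 32 is not in the array after 5 comparisons. The search space was exhausted without finding the target.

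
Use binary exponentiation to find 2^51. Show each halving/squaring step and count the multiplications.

Computing 2^51 by squaring (build up from 2^1; each line after the first costs one multiplication):

2^1 = 2
2^2 = (2^1)^2 = 2^2 = 4
2^3 = 2 * 2^2 = 2 * 4 = 8
2^6 = (2^3)^2 = 8^2 = 64
2^12 = (2^6)^2 = 64^2 = 4096
2^24 = (2^12)^2 = 4096^2 = 16777216
2^25 = 2 * 2^24 = 2 * 16777216 = 33554432
2^50 = (2^25)^2 = 33554432^2 = 1125899906842624
2^51 = 2 * 2^50 = 2 * 1125899906842624 = 2251799813685248

Result: 2251799813685248
Multiplications needed: 8 (8 lines after 2^1)

2^51 = 2251799813685248. Using exponentiation by squaring, this requires 8 multiplications. The key idea: if the exponent is even, square the half-power; if odd, multiply by the base once.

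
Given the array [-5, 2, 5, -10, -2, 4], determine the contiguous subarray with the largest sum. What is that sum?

Using Kadane's algorithm on [-5, 2, 5, -10, -2, 4]:

Scanning through the array:
Position 1 (value 2): max_ending_here = 2, max_so_far = 2
Position 2 (value 5): max_ending_here = 7, max_so_far = 7
Position 3 (value -10): max_ending_here = -3, max_so_far = 7
Position 4 (value -2): max_ending_here = -2, max_so_far = 7
Position 5 (value 4): max_ending_here = 4, max_so_far = 7

Maximum subarray: [2, 5]
Maximum sum: 7

The maximum subarray is [2, 5] with sum 7. This subarray runs from index 1 to index 2.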